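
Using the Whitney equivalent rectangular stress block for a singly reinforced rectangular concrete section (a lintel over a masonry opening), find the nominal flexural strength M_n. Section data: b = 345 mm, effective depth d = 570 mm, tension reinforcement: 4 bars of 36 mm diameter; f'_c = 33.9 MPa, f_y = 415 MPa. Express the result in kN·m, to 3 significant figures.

A_s = 4 × 1018 = 4072 mm².
T = A_s f_y = 4072 × 415 = 1689880 N = 1689.88 kN.
From C = T: a = T/(0.85 f'_c b) = 1689880/(0.85 × 33.9 × 345) = 169.99 mm.
M_n = T(d − a/2) = 1689.88 kN × (570 − 84.995) mm = 819.60 kN·m.

M_n ≈ 820 kN·m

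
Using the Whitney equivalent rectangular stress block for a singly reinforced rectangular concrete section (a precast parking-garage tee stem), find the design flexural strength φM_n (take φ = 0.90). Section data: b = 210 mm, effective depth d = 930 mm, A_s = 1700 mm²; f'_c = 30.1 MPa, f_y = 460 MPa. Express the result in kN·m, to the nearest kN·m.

φM_n ≈ 603 kN·m

T = A_s f_y = 1700 × 460 = 782000 N = 782 kN.
From C = T: a = T/(0.85 f'_c b) = 782000/(0.85 × 30.1 × 210) = 145.55 mm.
M_n = T(d − a/2) = 782 kN × (930 − 72.775) mm = 670.35 kN·m.
φM_n = 0.90 × 670.35 = 603.32 kN·m.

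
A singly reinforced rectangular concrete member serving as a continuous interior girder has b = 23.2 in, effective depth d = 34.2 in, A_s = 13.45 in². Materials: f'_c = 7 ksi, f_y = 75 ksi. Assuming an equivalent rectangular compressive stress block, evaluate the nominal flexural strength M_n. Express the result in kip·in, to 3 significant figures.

M_n ≈ 30800 kip·in

T = A_s f_y = 13.45 × 75 = 1008.75 kips.
a = T/(0.85 f'_c b) = 1008.75/(0.85 × 7 × 23.2) = 7.308 in.
M_n = T(d − a/2) = 1008.75 × (34.2 − 3.654) = 30813.3 kip·in.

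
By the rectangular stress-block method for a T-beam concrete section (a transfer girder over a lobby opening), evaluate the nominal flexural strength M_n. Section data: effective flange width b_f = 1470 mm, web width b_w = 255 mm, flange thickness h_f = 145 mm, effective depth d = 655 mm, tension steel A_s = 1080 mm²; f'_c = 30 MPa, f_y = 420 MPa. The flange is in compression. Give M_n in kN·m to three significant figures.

Tension: T = A_s f_y = 1080 × 420 = 453600 N.
Try a within the flange: a = T/(0.85 f'_c b_f) = 453600/(0.85 × 30 × 1470) = 12.10 mm.
Since a = 12.10 ≤ h_f = 145 mm, the stress block lies entirely in the flange; analyse as a rectangular beam of width b_f.
M_n = T(d − a/2) = 453600 × (655 − 6.05) = 294.36 × 10⁶ N·mm.
M_n = 294.36 kN·m.

M_n ≈ 294 kN·m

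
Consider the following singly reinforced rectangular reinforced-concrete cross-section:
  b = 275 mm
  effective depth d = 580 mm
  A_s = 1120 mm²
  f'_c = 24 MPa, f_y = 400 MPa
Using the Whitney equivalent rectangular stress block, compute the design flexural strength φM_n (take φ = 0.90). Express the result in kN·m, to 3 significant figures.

T = A_s f_y = 1120 × 400 = 448000 N = 448 kN.
From C = T: a = T/(0.85 f'_c b) = 448000/(0.85 × 24 × 275) = 79.86 mm.
M_n = T(d − a/2) = 448 kN × (580 − 39.93) mm = 241.95 kN·m.
φM_n = 0.90 × 241.95 = 217.76 kN·m.

φM_n ≈ 218 kN·m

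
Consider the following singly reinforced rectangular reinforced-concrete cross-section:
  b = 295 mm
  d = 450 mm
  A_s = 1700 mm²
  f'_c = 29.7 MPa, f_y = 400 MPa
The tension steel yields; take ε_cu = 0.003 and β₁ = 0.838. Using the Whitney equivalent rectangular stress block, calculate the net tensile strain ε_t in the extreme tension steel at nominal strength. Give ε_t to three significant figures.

ε_t ≈ 0.00939

a = A_s f_y/(0.85 f'_c b) = 91.31 mm.
β₁ = 0.838, so c = a/β₁ = 91.31/0.838 = 108.96 mm.
From the linear strain diagram with ε_cu = 0.003: ε_t = 0.003 (d − c)/c = 0.003 × (450 − 108.96)/108.96 = 0.00939.
Since ε_t ≥ 0.005, the section is tension-controlled.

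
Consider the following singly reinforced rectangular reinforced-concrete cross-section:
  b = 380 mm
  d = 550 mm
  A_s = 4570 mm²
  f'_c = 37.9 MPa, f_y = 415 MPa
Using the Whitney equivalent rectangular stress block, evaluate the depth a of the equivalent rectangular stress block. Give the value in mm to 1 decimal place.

T = A_s f_y = 4570 × 415 = 1896550 N = 1896.55 kN.
Setting C = 0.85 f'_c a b equal to T: a = 1896550/(0.85 × 37.9 × 380) = 154.9 mm.

a ≈ 154.9 mm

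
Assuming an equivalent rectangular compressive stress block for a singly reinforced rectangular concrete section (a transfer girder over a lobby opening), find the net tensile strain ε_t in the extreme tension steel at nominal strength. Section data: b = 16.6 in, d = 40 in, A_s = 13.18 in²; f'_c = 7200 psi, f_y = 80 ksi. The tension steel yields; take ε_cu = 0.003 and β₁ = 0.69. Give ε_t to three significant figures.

a = A_s f_y/(0.85 f'_c b) = 10.379 in.
β₁ = 0.69, so c = a/β₁ = 10.379/0.69 = 15.042 in.
From the linear strain diagram with ε_cu = 0.003: ε_t = 0.003 (d − c)/c = 0.003 × (40 − 15.042)/15.042 = 0.00498.
ε_t is between 0.004 and 0.005 — transition zone.

ε_t ≈ 0.00498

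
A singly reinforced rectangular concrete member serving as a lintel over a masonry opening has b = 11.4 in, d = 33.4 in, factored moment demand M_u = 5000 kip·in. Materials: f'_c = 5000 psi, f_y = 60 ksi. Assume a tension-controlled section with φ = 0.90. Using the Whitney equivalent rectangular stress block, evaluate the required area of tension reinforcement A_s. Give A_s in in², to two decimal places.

M_n = M_u/φ = 5000/0.90 = 5555.56 kip·in.
From M_n = 0.85 f'_c a b (d − a/2):
a = d − √(d² − 2M_n/(0.85 f'_c b)) = 33.4 − √(33.4² − 2 × 5555.56/(0.85 × 5 × 11.4)) = 3.630 in.
A_s = 0.85 f'_c a b / f_y = 0.85 × 5 × 3.630 × 11.4 / 60 = 2.931 in².

A_s ≈ 2.93 in²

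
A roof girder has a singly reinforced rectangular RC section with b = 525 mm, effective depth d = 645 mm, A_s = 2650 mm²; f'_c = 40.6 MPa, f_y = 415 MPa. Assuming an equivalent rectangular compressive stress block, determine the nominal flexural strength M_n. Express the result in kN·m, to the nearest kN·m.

T = A_s f_y = 2650 × 415 = 1099750 N = 1099.75 kN.
From C = T: a = T/(0.85 f'_c b) = 1099750/(0.85 × 40.6 × 525) = 60.70 mm.
M_n = T(d − a/2) = 1099.75 kN × (645 − 30.35) mm = 675.96 kN·m.

M_n ≈ 676 kN·m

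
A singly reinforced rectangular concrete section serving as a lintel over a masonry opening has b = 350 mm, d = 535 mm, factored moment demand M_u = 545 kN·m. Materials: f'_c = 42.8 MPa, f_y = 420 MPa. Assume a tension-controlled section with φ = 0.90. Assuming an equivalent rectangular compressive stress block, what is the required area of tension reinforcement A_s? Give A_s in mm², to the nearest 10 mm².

M_n = M_u/φ = 545/0.90 = 605.556 kN·m.
With M_n = 0.85 f'_c a b (d − a/2), solve the quadratic for a:
a = d − √(d² − 2M_n/(0.85 f'_c b)) = 535 − √(535² − 2 × 605.556×10⁶/(0.85 × 42.8 × 350)) = 97.84 mm.
A_s = 0.85 f'_c a b / f_y = 0.85 × 42.8 × 97.84 × 350 / 420 = 2966.2 mm².

A_s ≈ 2970 mm²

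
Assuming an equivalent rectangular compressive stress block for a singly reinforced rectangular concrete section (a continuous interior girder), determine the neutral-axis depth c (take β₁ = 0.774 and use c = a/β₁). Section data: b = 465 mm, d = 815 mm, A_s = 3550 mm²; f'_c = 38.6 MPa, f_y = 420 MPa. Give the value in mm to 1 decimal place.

c ≈ 126.3 mm

T = A_s f_y = 3550 × 420 = 1491000 N = 1491 kN.
Setting C = 0.85 f'_c a b equal to T: a = 1491000/(0.85 × 38.6 × 465) = 97.728 mm.
With β₁ = 0.774, c = a/β₁ = 97.728/0.774 = 126.3 mm.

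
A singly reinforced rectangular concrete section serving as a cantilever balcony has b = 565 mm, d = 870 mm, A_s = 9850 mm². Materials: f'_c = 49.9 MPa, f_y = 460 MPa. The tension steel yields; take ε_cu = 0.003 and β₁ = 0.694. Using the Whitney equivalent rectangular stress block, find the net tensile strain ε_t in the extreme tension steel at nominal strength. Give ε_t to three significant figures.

ε_t ≈ 0.00658

a = A_s f_y/(0.85 f'_c b) = 189.07 mm.
β₁ = 0.694, so c = a/β₁ = 189.07/0.694 = 272.44 mm.
From the linear strain diagram with ε_cu = 0.003: ε_t = 0.003 (d − c)/c = 0.003 × (870 − 272.44)/272.44 = 0.00658.
Since ε_t ≥ 0.005, the section is tension-controlled.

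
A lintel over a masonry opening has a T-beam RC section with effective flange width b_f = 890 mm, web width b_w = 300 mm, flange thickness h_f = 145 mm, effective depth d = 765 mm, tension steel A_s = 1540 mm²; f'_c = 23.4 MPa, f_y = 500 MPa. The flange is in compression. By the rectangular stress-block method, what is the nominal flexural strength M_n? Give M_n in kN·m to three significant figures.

M_n ≈ 572 kN·m

Tension: T = A_s f_y = 1540 × 500 = 770000 N.
Try a within the flange: a = T/(0.85 f'_c b_f) = 770000/(0.85 × 23.4 × 890) = 43.50 mm.
Since a = 43.50 ≤ h_f = 145 mm, the stress block lies entirely in the flange; analyse as a rectangular beam of width b_f.
M_n = T(d − a/2) = 770000 × (765 − 21.75) = 572.30 × 10⁶ N·mm.
M_n = 572.30 kN·m.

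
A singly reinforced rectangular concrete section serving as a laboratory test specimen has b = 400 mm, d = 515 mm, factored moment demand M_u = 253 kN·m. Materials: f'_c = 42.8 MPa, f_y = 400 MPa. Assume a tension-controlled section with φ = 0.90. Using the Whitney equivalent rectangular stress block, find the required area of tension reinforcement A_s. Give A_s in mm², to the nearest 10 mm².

A_s ≈ 1420 mm²

M_n = M_u/φ = 253/0.90 = 281.111 kN·m.
With M_n = 0.85 f'_c a b (d − a/2), solve the quadratic for a:
a = d − √(d² − 2M_n/(0.85 f'_c b)) = 515 − √(515² − 2 × 281.111×10⁶/(0.85 × 42.8 × 400)) = 38.99 mm.
A_s = 0.85 f'_c a b / f_y = 0.85 × 42.8 × 38.99 × 400 / 400 = 1418.5 mm².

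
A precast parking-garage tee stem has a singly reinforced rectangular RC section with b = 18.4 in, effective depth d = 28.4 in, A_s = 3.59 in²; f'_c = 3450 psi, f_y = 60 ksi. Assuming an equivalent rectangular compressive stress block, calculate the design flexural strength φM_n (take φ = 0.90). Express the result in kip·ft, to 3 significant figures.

φM_n ≈ 427 kip·ft

T = A_s f_y = 3.59 × 60 = 215.4 kips.
a = T/(0.85 f'_c b) = 215.4/(0.85 × 3.45 × 18.4) = 3.992 in.
M_n = T(d − a/2) = 215.4 × (28.4 − 1.996) = 5687.4 kip·in = 5687.4/12 = 473.95 kip·ft.
φM_n = 0.90 × 473.95 = 426.56 kip·ft.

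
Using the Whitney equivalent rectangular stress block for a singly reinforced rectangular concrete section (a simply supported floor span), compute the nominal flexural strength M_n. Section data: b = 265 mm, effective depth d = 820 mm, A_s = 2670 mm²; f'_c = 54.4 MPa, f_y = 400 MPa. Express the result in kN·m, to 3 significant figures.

T = A_s f_y = 2670 × 400 = 1068000 N = 1068 kN.
From C = T: a = T/(0.85 f'_c b) = 1068000/(0.85 × 54.4 × 265) = 87.16 mm.
M_n = T(d − a/2) = 1068 kN × (820 − 43.58) mm = 829.22 kN·m.

M_n ≈ 829 kN·m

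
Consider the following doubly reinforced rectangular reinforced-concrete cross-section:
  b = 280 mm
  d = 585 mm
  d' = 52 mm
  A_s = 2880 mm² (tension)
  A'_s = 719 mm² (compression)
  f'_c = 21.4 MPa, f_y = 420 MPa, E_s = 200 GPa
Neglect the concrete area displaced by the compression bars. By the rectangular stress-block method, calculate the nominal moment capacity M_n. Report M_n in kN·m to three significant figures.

Assume both tension and compression steel yield.
Net tension couple steel: A_s − A'_s = 2161 mm².
a = (A_s − A'_s) f_y / (0.85 f'_c b) = 907620/(0.85 × 21.4 × 280) = 178.20 mm.
c = a/β₁ = 178.20/0.85 = 209.65 mm; ε'_s = 0.003(c − d')/c = 0.0023 ≥ f_y/E_s = 0.0021, so compression steel does yield.
M_n = (A_s − A'_s) f_y (d − a/2) + A'_s f_y (d − d') = [907620 × (585 − 89.1) + 301980 × (585 − 52)] × 10⁻⁶ = 450.09 + 160.96 = 611.05 kN·m.

M_n ≈ 611 kN·m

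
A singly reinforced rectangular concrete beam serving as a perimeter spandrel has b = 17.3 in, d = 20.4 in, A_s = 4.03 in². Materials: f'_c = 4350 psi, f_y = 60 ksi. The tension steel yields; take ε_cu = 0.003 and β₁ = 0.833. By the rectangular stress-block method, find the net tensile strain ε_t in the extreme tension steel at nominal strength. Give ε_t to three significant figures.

a = A_s f_y/(0.85 f'_c b) = 3.780 in.
β₁ = 0.833, so c = a/β₁ = 3.780/0.833 = 4.538 in.
From the linear strain diagram with ε_cu = 0.003: ε_t = 0.003 (d − c)/c = 0.003 × (20.4 − 4.538)/4.538 = 0.0105.
Since ε_t ≥ 0.005, the section is tension-controlled.

ε_t ≈ 0.0105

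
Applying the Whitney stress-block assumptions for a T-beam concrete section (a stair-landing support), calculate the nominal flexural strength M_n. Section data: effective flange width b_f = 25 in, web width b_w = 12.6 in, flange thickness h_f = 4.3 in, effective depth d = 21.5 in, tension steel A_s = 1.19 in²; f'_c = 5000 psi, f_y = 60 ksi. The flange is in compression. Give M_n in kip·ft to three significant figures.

M_n ≈ 126 kip·ft

Tension: T = A_s f_y = 1.19 × 60 = 71.4 kips.
Try a within the flange: a = T/(0.85 f'_c b_f) = 71.4/(0.85 × 5 × 25) = 0.672 in.
Since a = 0.672 ≤ h_f = 4.3 in, the stress block lies entirely in the flange; analyse as a rectangular beam of width b_f.
M_n = T(d − a/2) = 71.4 × (21.5 − 0.336) = 1511.1 kip·in.
M_n = 1511.1/12 = 125.93 kip·ft.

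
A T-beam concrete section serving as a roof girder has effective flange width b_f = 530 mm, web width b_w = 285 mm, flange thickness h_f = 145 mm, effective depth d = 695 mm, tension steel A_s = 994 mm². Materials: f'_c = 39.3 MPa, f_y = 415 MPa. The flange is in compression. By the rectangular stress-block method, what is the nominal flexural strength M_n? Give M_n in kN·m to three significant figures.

Tension: T = A_s f_y = 994 × 415 = 412510 N.
Try a within the flange: a = T/(0.85 f'_c b_f) = 412510/(0.85 × 39.3 × 530) = 23.30 mm.
Since a = 23.30 ≤ h_f = 145 mm, the stress block lies entirely in the flange; analyse as a rectangular beam of width b_f.
M_n = T(d − a/2) = 412510 × (695 − 11.65) = 281.89 × 10⁶ N·mm.
M_n = 281.89 kN·m.

M_n ≈ 282 kN·m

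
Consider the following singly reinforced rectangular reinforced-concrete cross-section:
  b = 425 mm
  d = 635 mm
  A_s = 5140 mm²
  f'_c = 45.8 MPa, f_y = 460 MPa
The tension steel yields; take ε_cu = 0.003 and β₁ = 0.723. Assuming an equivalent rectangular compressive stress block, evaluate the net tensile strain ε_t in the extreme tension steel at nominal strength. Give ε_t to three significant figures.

ε_t ≈ 0.00664

a = A_s f_y/(0.85 f'_c b) = 142.91 mm.
β₁ = 0.723, so c = a/β₁ = 142.91/0.723 = 197.66 mm.
From the linear strain diagram with ε_cu = 0.003: ε_t = 0.003 (d − c)/c = 0.003 × (635 − 197.66)/197.66 = 0.00664.
Since ε_t ≥ 0.005, the section is tension-controlled.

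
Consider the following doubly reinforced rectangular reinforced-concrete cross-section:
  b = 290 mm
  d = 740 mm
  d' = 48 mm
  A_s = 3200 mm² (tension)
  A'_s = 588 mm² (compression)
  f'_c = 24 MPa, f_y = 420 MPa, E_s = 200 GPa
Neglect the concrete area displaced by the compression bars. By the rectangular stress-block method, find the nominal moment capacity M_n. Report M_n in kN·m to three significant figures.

M_n ≈ 881 kN·m

Assume both tension and compression steel yield.
Net tension couple steel: A_s − A'_s = 2612 mm².
a = (A_s − A'_s) f_y / (0.85 f'_c b) = 1097040/(0.85 × 24 × 290) = 185.44 mm.
c = a/β₁ = 185.44/0.85 = 218.16 mm; ε'_s = 0.003(c − d')/c = 0.0023 ≥ f_y/E_s = 0.0021, so compression steel does yield.
M_n = (A_s − A'_s) f_y (d − a/2) + A'_s f_y (d − d') = [1097040 × (740 − 92.72) + 246960 × (740 − 48)] × 10⁻⁶ = 710.09 + 170.90 = 880.99 kN·m.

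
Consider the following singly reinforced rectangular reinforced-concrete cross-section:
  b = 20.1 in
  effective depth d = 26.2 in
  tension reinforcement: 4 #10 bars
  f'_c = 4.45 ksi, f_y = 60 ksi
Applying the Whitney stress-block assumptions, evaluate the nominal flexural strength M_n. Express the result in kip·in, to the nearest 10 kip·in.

A_s = 4 × 1.27 = 5.08 in².
T = A_s f_y = 5.08 × 60 = 304.8 kips.
a = T/(0.85 f'_c b) = 304.8/(0.85 × 4.45 × 20.1) = 4.009 in.
M_n = T(d − a/2) = 304.8 × (26.2 − 2.0045) = 7374.8 kip·in.

M_n ≈ 7370 kip·in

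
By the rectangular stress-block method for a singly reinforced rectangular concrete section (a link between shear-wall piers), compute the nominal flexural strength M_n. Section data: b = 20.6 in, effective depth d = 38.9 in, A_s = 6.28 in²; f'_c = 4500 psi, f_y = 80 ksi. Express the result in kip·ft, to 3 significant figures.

T = A_s f_y = 6.28 × 80 = 502.4 kips.
a = T/(0.85 f'_c b) = 502.4/(0.85 × 4.5 × 20.6) = 6.376 in.
M_n = T(d − a/2) = 502.4 × (38.9 − 3.188) = 17941.7 kip·in = 17941.7/12 = 1495.14 kip·ft.

M_n ≈ 1500 kip·ft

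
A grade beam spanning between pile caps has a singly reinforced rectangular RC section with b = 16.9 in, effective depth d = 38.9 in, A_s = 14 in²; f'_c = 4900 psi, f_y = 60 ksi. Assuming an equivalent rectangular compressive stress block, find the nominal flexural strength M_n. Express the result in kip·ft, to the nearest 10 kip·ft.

M_n ≈ 2310 kip·ft

T = A_s f_y = 14 × 60 = 840 kips.
a = T/(0.85 f'_c b) = 840/(0.85 × 4.9 × 16.9) = 11.934 in.
M_n = T(d − a/2) = 840 × (38.9 − 5.967) = 27663.7 kip·in = 27663.7/12 = 2305.31 kip·ft.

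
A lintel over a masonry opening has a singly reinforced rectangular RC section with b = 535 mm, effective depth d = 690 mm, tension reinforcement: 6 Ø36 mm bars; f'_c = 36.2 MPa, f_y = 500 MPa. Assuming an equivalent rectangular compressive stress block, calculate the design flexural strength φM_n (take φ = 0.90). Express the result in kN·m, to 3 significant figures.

A_s = 6 × 1018 = 6108 mm².
T = A_s f_y = 6108 × 500 = 3054000 N = 3054 kN.
From C = T: a = T/(0.85 f'_c b) = 3054000/(0.85 × 36.2 × 535) = 185.52 mm.
M_n = T(d − a/2) = 3054 kN × (690 − 92.76) mm = 1823.97 kN·m.
φM_n = 0.90 × 1823.97 = 1641.57 kN·m.

φM_n ≈ 1640 kN·m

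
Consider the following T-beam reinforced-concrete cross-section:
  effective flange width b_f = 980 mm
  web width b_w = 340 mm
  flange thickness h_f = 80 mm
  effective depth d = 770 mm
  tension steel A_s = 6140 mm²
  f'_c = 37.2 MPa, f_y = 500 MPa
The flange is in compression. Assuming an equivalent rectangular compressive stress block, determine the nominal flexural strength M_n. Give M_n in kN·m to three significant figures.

Tension: T = A_s f_y = 6140 × 500 = 3070000 N.
Try a within the flange: a = T/(0.85 f'_c b_f) = 3070000/(0.85 × 37.2 × 980) = 99.07 mm.
a = 99.07 > h_f = 80 mm: the block extends into the web. Split into flange-overhang and web parts.
C_f = 0.85 f'_c (b_f − b_w) h_f = 0.85 × 37.2 × (980 − 340) × 80 = 1618944 N.
Remaining web compression depth: a_w = (T − C_f)/(0.85 f'_c b_w) = (3070000 − 1618944)/(0.85 × 37.2 × 340) = 134.97 mm.
M_n = C_f(d − h_f/2) + (T − C_f)(d − a_w/2) = 1618944 × (770 − 40) + 1451056 × (770 − 67.485) = 1181.83 + 1019.39 = 2201.22 × 10⁶ N·mm.
M_n = 2201.22 kN·m.

M_n ≈ 2200 kN·m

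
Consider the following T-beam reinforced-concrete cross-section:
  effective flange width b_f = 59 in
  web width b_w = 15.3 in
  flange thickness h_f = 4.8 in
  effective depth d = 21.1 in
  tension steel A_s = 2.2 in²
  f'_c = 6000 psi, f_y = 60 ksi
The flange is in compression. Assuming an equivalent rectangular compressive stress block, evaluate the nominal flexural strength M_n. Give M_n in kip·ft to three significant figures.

M_n ≈ 230 kip·ft

Tension: T = A_s f_y = 2.2 × 60 = 132 kips.
Try a within the flange: a = T/(0.85 f'_c b_f) = 132/(0.85 × 6 × 59) = 0.439 in.
Since a = 0.439 ≤ h_f = 4.8 in, the stress block lies entirely in the flange; analyse as a rectangular beam of width b_f.
M_n = T(d − a/2) = 132 × (21.1 − 0.2195) = 2756.2 kip·in.
M_n = 2756.2/12 = 229.68 kip·ft.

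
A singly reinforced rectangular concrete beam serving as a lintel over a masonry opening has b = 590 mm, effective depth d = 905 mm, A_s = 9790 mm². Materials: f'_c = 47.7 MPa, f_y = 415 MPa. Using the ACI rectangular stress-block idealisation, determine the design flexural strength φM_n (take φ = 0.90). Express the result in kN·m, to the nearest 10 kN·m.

T = A_s f_y = 9790 × 415 = 4062850 N = 4062.85 kN.
From C = T: a = T/(0.85 f'_c b) = 4062850/(0.85 × 47.7 × 590) = 169.84 mm.
M_n = T(d − a/2) = 4062.85 kN × (905 − 84.92) mm = 3331.86 kN·m.
φM_n = 0.90 × 3331.86 = 2998.67 kN·m.

φM_n ≈ 3000 kN·m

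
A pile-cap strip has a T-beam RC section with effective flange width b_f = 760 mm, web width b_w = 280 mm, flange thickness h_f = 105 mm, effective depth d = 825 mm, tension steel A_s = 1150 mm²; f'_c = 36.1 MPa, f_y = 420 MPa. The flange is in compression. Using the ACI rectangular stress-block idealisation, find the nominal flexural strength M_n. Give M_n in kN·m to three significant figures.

Tension: T = A_s f_y = 1150 × 420 = 483000 N.
Try a within the flange: a = T/(0.85 f'_c b_f) = 483000/(0.85 × 36.1 × 760) = 20.71 mm.
Since a = 20.71 ≤ h_f = 105 mm, the stress block lies entirely in the flange; analyse as a rectangular beam of width b_f.
M_n = T(d − a/2) = 483000 × (825 − 10.355) = 393.47 × 10⁶ N·mm.
M_n = 393.47 kN·m.

M_n ≈ 393 kN·m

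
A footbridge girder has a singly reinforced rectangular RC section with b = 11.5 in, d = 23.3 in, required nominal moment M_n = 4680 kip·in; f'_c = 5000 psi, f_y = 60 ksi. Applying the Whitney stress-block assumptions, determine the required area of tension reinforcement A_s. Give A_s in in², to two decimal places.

From M_n = 0.85 f'_c a b (d − a/2):
a = d − √(d² − 2M_n/(0.85 f'_c b)) = 23.3 − √(23.3² − 2 × 4680/(0.85 × 5 × 11.5)) = 4.555 in.
A_s = 0.85 f'_c a b / f_y = 0.85 × 5 × 4.555 × 11.5 / 60 = 3.710 in².

A_s ≈ 3.71 in²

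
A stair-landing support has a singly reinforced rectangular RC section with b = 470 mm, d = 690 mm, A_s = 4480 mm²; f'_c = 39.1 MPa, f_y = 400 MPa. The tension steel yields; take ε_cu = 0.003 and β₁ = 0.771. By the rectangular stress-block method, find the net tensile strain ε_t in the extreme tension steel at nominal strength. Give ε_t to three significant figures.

ε_t ≈ 0.0109

a = A_s f_y/(0.85 f'_c b) = 114.72 mm.
β₁ = 0.771, so c = a/β₁ = 114.72/0.771 = 148.79 mm.
From the linear strain diagram with ε_cu = 0.003: ε_t = 0.003 (d − c)/c = 0.003 × (690 − 148.79)/148.79 = 0.0109.
Since ε_t ≥ 0.005, the section is tension-controlled.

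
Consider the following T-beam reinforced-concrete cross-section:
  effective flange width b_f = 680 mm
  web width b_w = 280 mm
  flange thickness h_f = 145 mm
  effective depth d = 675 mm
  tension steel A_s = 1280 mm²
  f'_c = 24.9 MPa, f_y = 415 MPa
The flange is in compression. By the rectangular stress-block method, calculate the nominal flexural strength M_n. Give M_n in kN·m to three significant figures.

M_n ≈ 349 kN·m

Tension: T = A_s f_y = 1280 × 415 = 531200 N.
Try a within the flange: a = T/(0.85 f'_c b_f) = 531200/(0.85 × 24.9 × 680) = 36.91 mm.
Since a = 36.91 ≤ h_f = 145 mm, the stress block lies entirely in the flange; analyse as a rectangular beam of width b_f.
M_n = T(d − a/2) = 531200 × (675 − 18.455) = 348.76 × 10⁶ N·mm.
M_n = 348.76 kN·m.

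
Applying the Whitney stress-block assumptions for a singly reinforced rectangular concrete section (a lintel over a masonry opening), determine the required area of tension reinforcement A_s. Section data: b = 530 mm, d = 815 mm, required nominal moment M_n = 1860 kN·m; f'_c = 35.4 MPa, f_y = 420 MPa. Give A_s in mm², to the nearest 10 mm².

A_s ≈ 6020 mm²

With M_n = 0.85 f'_c a b (d − a/2), solve the quadratic for a:
a = d − √(d² − 2M_n/(0.85 f'_c b)) = 815 − √(815² − 2 × 1860×10⁶/(0.85 × 35.4 × 530)) = 158.52 mm.
A_s = 0.85 f'_c a b / f_y = 0.85 × 35.4 × 158.52 × 530 / 420 = 6019.1 mm².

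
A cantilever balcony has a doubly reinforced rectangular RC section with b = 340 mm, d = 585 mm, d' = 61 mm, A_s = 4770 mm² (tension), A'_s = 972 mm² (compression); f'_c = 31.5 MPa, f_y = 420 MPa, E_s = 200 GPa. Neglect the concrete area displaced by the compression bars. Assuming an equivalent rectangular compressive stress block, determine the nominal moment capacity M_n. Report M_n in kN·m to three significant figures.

Assume both tension and compression steel yield.
Net tension couple steel: A_s − A'_s = 3798 mm².
a = (A_s − A'_s) f_y / (0.85 f'_c b) = 1595160/(0.85 × 31.5 × 340) = 175.22 mm.
c = a/β₁ = 175.22/0.825 = 212.39 mm; ε'_s = 0.003(c − d')/c = 0.0021 ≥ f_y/E_s = 0.0021, so compression steel does yield.
M_n = (A_s − A'_s) f_y (d − a/2) + A'_s f_y (d − d') = [1595160 × (585 − 87.61) + 408240 × (585 − 61)] × 10⁻⁶ = 793.42 + 213.92 = 1007.34 kN·m.

M_n ≈ 1010 kN·m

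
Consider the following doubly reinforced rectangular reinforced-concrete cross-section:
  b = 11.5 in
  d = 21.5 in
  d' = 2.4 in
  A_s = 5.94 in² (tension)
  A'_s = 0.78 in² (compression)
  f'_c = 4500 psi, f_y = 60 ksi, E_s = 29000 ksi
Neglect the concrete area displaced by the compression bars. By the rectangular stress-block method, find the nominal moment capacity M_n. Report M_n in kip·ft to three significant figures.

Assume both steels yield.
a = (A_s − A'_s) f_y/(0.85 f'_c b) = (5.94 − 0.78) × 60/(0.85 × 4.5 × 11.5) = 7.038 in.
c = a/β₁ = 7.038/0.825 = 8.531 in; ε'_s = 0.003(c − d')/c = 0.0022 ≥ ε_y = 0.0021, so the compression steel yields.
M_n = (A_s − A'_s) f_y (d − a/2) + A'_s f_y (d − d') = 309.6 × (21.5 − 3.519) + 46.8 × (21.5 − 2.4) = 5566.9 + 893.9 = 6460.8 kip·in = 6460.8/12 = 538.40 kip·ft.

M_n ≈ 538 kip·ft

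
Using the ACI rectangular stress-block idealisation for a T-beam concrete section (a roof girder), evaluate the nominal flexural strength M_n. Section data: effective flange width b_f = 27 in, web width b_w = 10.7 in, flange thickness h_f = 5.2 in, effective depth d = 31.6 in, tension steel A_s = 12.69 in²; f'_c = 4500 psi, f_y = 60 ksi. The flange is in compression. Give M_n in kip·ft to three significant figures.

Tension: T = A_s f_y = 12.69 × 60 = 761.4 kips.
Try a within the flange: a = T/(0.85 f'_c b_f) = 761.4/(0.85 × 4.5 × 27) = 7.373 in.
a = 7.373 > h_f = 5.2 in: the block extends into the web. Split into flange-overhang and web parts.
C_f = 0.85 f'_c (b_f − b_w) h_f = 0.85 × 4.5 × (27 − 10.7) × 5.2 = 324.2 kips.
Remaining web compression depth: a_w = (T − C_f)/(0.85 f'_c b_w) = (761.4 − 324.2)/(0.85 × 4.5 × 10.7) = 10.682 in.
M_n = C_f(d − h_f/2) + (T − C_f)(d − a_w/2) = 324.2 × (31.6 − 2.6) + 437.2 × (31.6 − 5.341) = 9401.8 + 11480.4 = 20882.2 kip·in.
M_n = 20882.2/12 = 1740.18 kip·ft.

M_n ≈ 1740 kip·ft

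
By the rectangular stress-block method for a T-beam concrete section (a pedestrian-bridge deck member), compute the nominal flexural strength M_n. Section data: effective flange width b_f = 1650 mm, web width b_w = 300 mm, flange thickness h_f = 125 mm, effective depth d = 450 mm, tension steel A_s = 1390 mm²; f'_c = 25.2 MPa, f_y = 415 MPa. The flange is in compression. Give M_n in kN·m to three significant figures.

M_n ≈ 255 kN·m

Tension: T = A_s f_y = 1390 × 415 = 576850 N.
Try a within the flange: a = T/(0.85 f'_c b_f) = 576850/(0.85 × 25.2 × 1650) = 16.32 mm.
Since a = 16.32 ≤ h_f = 125 mm, the stress block lies entirely in the flange; analyse as a rectangular beam of width b_f.
M_n = T(d − a/2) = 576850 × (450 − 8.16) = 254.88 × 10⁶ N·mm.
M_n = 254.88 kN·m.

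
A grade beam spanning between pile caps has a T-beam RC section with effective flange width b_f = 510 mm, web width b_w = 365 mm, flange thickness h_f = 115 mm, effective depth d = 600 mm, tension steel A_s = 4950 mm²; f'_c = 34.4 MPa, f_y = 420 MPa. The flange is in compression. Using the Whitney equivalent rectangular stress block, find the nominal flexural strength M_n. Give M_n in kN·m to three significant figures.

M_n ≈ 1100 kN·m

Tension: T = A_s f_y = 4950 × 420 = 2079000 N.
Try a within the flange: a = T/(0.85 f'_c b_f) = 2079000/(0.85 × 34.4 × 510) = 139.41 mm.
a = 139.41 > h_f = 115 mm: the block extends into the web. Split into flange-overhang and web parts.
C_f = 0.85 f'_c (b_f − b_w) h_f = 0.85 × 34.4 × (510 − 365) × 115 = 487577 N.
Remaining web compression depth: a_w = (T − C_f)/(0.85 f'_c b_w) = (2079000 − 487577)/(0.85 × 34.4 × 365) = 149.11 mm.
M_n = C_f(d − h_f/2) + (T − C_f)(d − a_w/2) = 487577 × (600 − 57.5) + 1591423 × (600 − 74.555) = 264.51 + 836.21 = 1100.72 × 10⁶ N·mm.
M_n = 1100.72 kN·m.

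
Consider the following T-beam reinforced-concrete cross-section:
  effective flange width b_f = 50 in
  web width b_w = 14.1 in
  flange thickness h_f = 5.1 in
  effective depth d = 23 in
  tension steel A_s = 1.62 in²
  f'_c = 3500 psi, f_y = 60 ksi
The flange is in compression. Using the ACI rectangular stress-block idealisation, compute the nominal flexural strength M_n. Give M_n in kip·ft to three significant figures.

M_n ≈ 184 kip·ft

Tension: T = A_s f_y = 1.62 × 60 = 97.2 kips.
Try a within the flange: a = T/(0.85 f'_c b_f) = 97.2/(0.85 × 3.5 × 50) = 0.653 in.
Since a = 0.653 ≤ h_f = 5.1 in, the stress block lies entirely in the flange; analyse as a rectangular beam of width b_f.
M_n = T(d − a/2) = 97.2 × (23 − 0.3265) = 2203.9 kip·in.
M_n = 2203.9/12 = 183.66 kip·ft.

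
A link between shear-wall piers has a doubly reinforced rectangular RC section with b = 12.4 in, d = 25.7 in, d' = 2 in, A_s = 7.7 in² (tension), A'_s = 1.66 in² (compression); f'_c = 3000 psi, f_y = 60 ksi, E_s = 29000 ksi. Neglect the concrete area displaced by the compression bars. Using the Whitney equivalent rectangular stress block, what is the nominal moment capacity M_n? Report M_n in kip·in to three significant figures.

M_n ≈ 9600 kip·in

Assume both steels yield.
a = (A_s − A'_s) f_y/(0.85 f'_c b) = (7.7 − 1.66) × 60/(0.85 × 3 × 12.4) = 11.461 in.
c = a/β₁ = 11.461/0.85 = 13.484 in; ε'_s = 0.003(c − d')/c = 0.0026 ≥ ε_y = 0.0021, so the compression steel yields.
M_n = (A_s − A'_s) f_y (d − a/2) + A'_s f_y (d − d') = 362.4 × (25.7 − 5.7305) + 99.6 × (25.7 − 2) = 7236.9 + 2360.5 = 9597.4 kip·in.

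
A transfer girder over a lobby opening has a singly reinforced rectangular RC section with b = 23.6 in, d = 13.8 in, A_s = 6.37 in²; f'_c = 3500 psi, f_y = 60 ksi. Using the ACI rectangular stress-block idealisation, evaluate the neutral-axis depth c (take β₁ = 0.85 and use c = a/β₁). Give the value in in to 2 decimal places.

T = A_s f_y = 6.37 × 60 = 382.2 kips.
a = T/(0.85 f'_c b) = 382.2/(0.85 × 3.5 × 23.6) = 5.4437 in.
With β₁ = 0.85, c = a/β₁ = 5.4437/0.85 = 6.40 in.

c ≈ 6.40 in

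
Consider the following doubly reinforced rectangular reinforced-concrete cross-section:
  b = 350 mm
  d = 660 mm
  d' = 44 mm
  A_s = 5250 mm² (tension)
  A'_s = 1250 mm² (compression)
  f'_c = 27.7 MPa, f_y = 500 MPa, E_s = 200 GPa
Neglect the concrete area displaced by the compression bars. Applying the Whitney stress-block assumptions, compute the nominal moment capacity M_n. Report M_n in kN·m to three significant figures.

Assume both tension and compression steel yield.
Net tension couple steel: A_s − A'_s = 4000 mm².
a = (A_s − A'_s) f_y / (0.85 f'_c b) = 2000000/(0.85 × 27.7 × 350) = 242.70 mm.
c = a/β₁ = 242.70/0.85 = 285.53 mm; ε'_s = 0.003(c − d')/c = 0.0025 ≥ f_y/E_s = 0.0025, so compression steel does yield.
M_n = (A_s − A'_s) f_y (d − a/2) + A'_s f_y (d − d') = [2000000 × (660 − 121.35) + 625000 × (660 − 44)] × 10⁻⁶ = 1077.30 + 385.00 = 1462.30 kN·m.

M_n ≈ 1460 kN·m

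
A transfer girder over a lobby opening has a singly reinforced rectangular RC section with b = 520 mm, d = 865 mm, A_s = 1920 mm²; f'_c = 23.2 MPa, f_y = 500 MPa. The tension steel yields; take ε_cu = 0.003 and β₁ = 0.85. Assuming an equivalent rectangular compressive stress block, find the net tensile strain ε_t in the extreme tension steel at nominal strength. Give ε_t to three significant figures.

ε_t ≈ 0.0206

a = A_s f_y/(0.85 f'_c b) = 93.62 mm.
β₁ = 0.85, so c = a/β₁ = 93.62/0.85 = 110.14 mm.
From the linear strain diagram with ε_cu = 0.003: ε_t = 0.003 (d − c)/c = 0.003 × (865 − 110.14)/110.14 = 0.0206.
Since ε_t ≥ 0.005, the section is tension-controlled.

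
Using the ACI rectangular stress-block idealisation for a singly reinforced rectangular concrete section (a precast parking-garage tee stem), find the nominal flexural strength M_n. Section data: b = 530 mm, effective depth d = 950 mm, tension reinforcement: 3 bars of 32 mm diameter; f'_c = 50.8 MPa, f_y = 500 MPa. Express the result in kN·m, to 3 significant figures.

M_n ≈ 1110 kN·m

A_s = 3 × 804 = 2412 mm².
T = A_s f_y = 2412 × 500 = 1206000 N = 1206 kN.
From C = T: a = T/(0.85 f'_c b) = 1206000/(0.85 × 50.8 × 530) = 52.70 mm.
M_n = T(d − a/2) = 1206 kN × (950 − 26.35) mm = 1113.92 kN·m.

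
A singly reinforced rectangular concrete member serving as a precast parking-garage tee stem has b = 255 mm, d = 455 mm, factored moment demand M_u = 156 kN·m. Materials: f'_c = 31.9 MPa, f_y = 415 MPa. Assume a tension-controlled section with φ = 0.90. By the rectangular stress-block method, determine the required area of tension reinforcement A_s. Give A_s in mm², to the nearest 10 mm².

A_s ≈ 980 mm²

M_n = M_u/φ = 156/0.90 = 173.333 kN·m.
With M_n = 0.85 f'_c a b (d − a/2), solve the quadratic for a:
a = d − √(d² − 2M_n/(0.85 f'_c b)) = 455 − √(455² − 2 × 173.333×10⁶/(0.85 × 31.9 × 255)) = 58.91 mm.
A_s = 0.85 f'_c a b / f_y = 0.85 × 31.9 × 58.91 × 255 / 415 = 981.5 mm².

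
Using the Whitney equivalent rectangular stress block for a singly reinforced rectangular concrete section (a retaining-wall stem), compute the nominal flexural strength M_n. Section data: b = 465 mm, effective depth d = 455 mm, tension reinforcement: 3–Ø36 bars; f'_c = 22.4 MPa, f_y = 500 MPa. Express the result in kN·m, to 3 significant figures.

A_s = 3 × 1018 = 3054 mm².
T = A_s f_y = 3054 × 500 = 1527000 N = 1527 kN.
From C = T: a = T/(0.85 f'_c b) = 1527000/(0.85 × 22.4 × 465) = 172.47 mm.
M_n = T(d − a/2) = 1527 kN × (455 − 86.235) mm = 563.10 kN·m.

M_n ≈ 563 kN·m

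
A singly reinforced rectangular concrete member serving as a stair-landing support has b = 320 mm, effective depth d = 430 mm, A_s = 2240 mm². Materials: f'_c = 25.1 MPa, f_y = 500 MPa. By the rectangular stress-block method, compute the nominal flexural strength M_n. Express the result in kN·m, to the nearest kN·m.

M_n ≈ 390 kN·m

T = A_s f_y = 2240 × 500 = 1120000 N = 1120 kN.
From C = T: a = T/(0.85 f'_c b) = 1120000/(0.85 × 25.1 × 320) = 164.05 mm.
M_n = T(d − a/2) = 1120 kN × (430 − 82.025) mm = 389.73 kN·m.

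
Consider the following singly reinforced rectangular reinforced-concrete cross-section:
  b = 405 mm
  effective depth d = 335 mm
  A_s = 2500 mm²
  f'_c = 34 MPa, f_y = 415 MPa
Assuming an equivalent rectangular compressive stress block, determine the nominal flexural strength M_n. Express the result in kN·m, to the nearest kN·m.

T = A_s f_y = 2500 × 415 = 1037500 N = 1037.5 kN.
From C = T: a = T/(0.85 f'_c b) = 1037500/(0.85 × 34 × 405) = 88.64 mm.
M_n = T(d − a/2) = 1037.5 kN × (335 − 44.32) mm = 301.58 kN·m.

M_n ≈ 302 kN·m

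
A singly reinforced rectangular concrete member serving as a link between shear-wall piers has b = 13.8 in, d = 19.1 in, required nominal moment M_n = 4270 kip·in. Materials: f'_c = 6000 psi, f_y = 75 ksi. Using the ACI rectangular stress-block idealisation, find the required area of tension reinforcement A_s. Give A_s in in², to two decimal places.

A_s ≈ 3.28 in²

From M_n = 0.85 f'_c a b (d − a/2):
a = d − √(d² − 2M_n/(0.85 f'_c b)) = 19.1 − √(19.1² − 2 × 4270/(0.85 × 6 × 13.8)) = 3.497 in.
A_s = 0.85 f'_c a b / f_y = 0.85 × 6 × 3.497 × 13.8 / 75 = 3.282 in².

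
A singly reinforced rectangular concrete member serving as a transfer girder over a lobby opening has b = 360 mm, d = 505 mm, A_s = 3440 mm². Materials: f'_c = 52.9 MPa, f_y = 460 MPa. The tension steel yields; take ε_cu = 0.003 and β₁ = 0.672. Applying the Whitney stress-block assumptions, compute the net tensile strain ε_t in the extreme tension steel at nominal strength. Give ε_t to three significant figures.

a = A_s f_y/(0.85 f'_c b) = 97.76 mm.
β₁ = 0.672, so c = a/β₁ = 97.76/0.672 = 145.48 mm.
From the linear strain diagram with ε_cu = 0.003: ε_t = 0.003 (d − c)/c = 0.003 × (505 − 145.48)/145.48 = 0.00741.
Since ε_t ≥ 0.005, the section is tension-controlled.

ε_t ≈ 0.00741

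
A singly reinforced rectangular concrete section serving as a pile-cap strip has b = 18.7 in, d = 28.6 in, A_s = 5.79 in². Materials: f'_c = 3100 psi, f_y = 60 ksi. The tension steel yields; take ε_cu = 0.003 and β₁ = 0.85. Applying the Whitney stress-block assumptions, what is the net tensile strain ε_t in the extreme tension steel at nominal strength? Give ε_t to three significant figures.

a = A_s f_y/(0.85 f'_c b) = 7.050 in.
β₁ = 0.85, so c = a/β₁ = 7.050/0.85 = 8.294 in.
From the linear strain diagram with ε_cu = 0.003: ε_t = 0.003 (d − c)/c = 0.003 × (28.6 − 8.294)/8.294 = 0.00734.
Since ε_t ≥ 0.005, the section is tension-controlled.

ε_t ≈ 0.00734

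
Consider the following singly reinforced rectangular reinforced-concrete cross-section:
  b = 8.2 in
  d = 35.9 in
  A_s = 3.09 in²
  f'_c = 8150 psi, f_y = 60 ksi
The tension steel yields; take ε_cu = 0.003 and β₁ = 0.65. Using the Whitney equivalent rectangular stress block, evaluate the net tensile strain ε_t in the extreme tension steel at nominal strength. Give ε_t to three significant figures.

a = A_s f_y/(0.85 f'_c b) = 3.264 in.
β₁ = 0.65, so c = a/β₁ = 3.264/0.65 = 5.022 in.
From the linear strain diagram with ε_cu = 0.003: ε_t = 0.003 (d − c)/c = 0.003 × (35.9 − 5.022)/5.022 = 0.0184.
Since ε_t ≥ 0.005, the section is tension-controlled.

ε_t ≈ 0.0184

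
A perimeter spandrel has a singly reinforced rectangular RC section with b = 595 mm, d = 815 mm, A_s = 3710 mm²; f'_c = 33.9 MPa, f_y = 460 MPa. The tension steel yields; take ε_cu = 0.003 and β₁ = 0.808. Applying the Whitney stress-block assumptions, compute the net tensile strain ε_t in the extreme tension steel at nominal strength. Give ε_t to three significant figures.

ε_t ≈ 0.0168

a = A_s f_y/(0.85 f'_c b) = 99.54 mm.
β₁ = 0.808, so c = a/β₁ = 99.54/0.808 = 123.19 mm.
From the linear strain diagram with ε_cu = 0.003: ε_t = 0.003 (d − c)/c = 0.003 × (815 − 123.19)/123.19 = 0.0168.
Since ε_t ≥ 0.005, the section is tension-controlled.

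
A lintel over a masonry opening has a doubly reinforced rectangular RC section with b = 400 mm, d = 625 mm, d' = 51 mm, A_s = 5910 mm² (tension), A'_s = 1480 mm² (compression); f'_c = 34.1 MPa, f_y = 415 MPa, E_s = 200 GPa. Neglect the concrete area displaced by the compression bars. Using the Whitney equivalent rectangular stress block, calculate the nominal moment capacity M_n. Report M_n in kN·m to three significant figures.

M_n ≈ 1360 kN·m

Assume both tension and compression steel yield.
Net tension couple steel: A_s − A'_s = 4430 mm².
a = (A_s − A'_s) f_y / (0.85 f'_c b) = 1838450/(0.85 × 34.1 × 400) = 158.57 mm.
c = a/β₁ = 158.57/0.806 = 196.74 mm; ε'_s = 0.003(c − d')/c = 0.0022 ≥ f_y/E_s = 0.0021, so compression steel does yield.
M_n = (A_s − A'_s) f_y (d − a/2) + A'_s f_y (d − d') = [1838450 × (625 − 79.285) + 614200 × (625 − 51)] × 10⁻⁶ = 1003.27 + 352.55 = 1355.82 kN·m.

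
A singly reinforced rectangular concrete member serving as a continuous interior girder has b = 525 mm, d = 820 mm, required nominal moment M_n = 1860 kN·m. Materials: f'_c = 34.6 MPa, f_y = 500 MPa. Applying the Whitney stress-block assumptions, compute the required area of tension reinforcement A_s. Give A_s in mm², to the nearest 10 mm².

A_s ≈ 5040 mm²

With M_n = 0.85 f'_c a b (d − a/2), solve the quadratic for a:
a = d − √(d² − 2M_n/(0.85 f'_c b)) = 820 − √(820² − 2 × 1860×10⁶/(0.85 × 34.6 × 525)) = 163.14 mm.
A_s = 0.85 f'_c a b / f_y = 0.85 × 34.6 × 163.14 × 525 / 500 = 5037.8 mm².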